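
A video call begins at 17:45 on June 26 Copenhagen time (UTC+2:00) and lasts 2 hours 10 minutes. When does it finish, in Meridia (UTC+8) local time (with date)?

01:55 on June 27

Convert start to UTC: 17:45 − 2:00 = 15:45 UTC on Jun 26.
Add 2 hours 10 minutes duration → 17:55 UTC.
Meridia is UTC+8:00, so local end time = 17:55 + 8:00 = 01:55 on Jun 27.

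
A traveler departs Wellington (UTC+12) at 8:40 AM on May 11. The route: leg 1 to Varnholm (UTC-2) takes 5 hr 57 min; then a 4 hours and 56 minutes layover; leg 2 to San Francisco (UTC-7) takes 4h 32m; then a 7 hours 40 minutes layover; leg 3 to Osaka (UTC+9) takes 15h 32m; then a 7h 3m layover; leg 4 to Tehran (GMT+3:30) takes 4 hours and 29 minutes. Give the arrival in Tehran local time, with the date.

2:19 AM on May 13

Convert departure to UTC: 8:40 AM − 12:00 = 8:40 PM UTC on May 10.
Add 5 hours and 57 minutes leg 1 → 2:37 AM UTC (May 11).
Add 4 hours and 56 minutes layover in Varnholm → 7:33 AM UTC.
Add 4 hours 32 minutes leg 2 → 12:05 PM UTC.
Add 7 hours and 40 minutes layover in San Francisco → 7:45 PM UTC.
Add 15 hours and 32 minutes leg 3 → 11:17 AM UTC (May 12).
Add 7 hours and 3 minutes layover in Osaka → 6:20 PM UTC.
Add 4 hours and 29 minutes leg 4 → 10:49 PM UTC.
Tehran is UTC+3:30, so local arrival = 10:49 PM + 3:30 = 2:19 AM on May 13.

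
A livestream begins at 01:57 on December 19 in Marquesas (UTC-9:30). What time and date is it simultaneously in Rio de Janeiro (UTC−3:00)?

08:27 on December 19

In UTC: 01:57 + 9:30 = 11:27 on Dec 19.
Rio de Janeiro is UTC−3:00: 11:27 − 3:00 = 08:27 on Dec 19.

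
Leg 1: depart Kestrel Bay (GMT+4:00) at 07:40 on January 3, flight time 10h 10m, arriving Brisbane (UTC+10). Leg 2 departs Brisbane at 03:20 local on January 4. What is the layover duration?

3 hours 30 minutes

Convert departure to UTC: 07:40 − 4:00 = 03:40 UTC on Jan 3.
Add 10 hours 10 minutes flight time → 13:50 UTC.
Brisbane is UTC+10:00, so local arrival = 13:50 + 10:00 = 23:50 on Jan 3.
Layover = 03:20 − 23:50 (+1 day) = 3 hours 30 minutes.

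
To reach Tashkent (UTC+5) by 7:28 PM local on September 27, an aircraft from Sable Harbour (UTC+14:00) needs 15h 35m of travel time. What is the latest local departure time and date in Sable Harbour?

Target arrival in UTC: 7:28 PM − 5:00 = 2:28 PM on Sep 27.
Subtract 15 hours 35 minutes → departure 10:53 PM UTC on Sep 26.
Sable Harbour is UTC+14:00: 10:53 PM + 14:00 = 12:53 PM on Sep 27.

12:53 PM on September 27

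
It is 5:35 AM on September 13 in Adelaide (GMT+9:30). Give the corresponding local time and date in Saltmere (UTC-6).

In UTC: 5:35 AM − 9:30 = 8:05 PM on Sep 12.
Saltmere is UTC−6:00: 8:05 PM − 6:00 = 2:05 PM on Sep 12.

2:05 PM on September 12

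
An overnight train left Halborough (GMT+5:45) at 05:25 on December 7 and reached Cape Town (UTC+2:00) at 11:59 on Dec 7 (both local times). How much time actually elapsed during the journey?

Departure in UTC: 05:25 − 5:45 = 23:40 on Dec 6.
Arrival in UTC: 11:59 − 2:00 = 09:59 on Dec 7.
Elapsed = 09:59 − 23:40 (+1 day) = 10 hours 19 minutes.

10 hours 19 minutes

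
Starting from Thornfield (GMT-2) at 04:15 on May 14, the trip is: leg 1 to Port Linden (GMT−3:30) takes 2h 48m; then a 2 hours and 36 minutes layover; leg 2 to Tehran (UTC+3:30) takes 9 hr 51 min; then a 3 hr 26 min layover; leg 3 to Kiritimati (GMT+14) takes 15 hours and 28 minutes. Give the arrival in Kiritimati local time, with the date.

Convert departure to UTC: 04:15 + 2:00 = 06:15 UTC on May 14.
Add 2 hours 48 minutes leg 1 → 09:03 UTC.
Add 2 hours 36 minutes layover in Port Linden → 11:39 UTC.
Add 9 hours 51 minutes leg 2 → 21:30 UTC.
Add 3 hours and 26 minutes layover in Tehran → 00:56 UTC (May 15).
Add 15 hours and 28 minutes leg 3 → 16:24 UTC.
Kiritimati is UTC+14:00, so local arrival = 16:24 + 14:00 = 06:24 on May 16.

06:24 on May 16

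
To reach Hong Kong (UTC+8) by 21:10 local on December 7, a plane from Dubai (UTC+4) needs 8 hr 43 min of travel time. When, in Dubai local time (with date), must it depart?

08:27 on Dec 7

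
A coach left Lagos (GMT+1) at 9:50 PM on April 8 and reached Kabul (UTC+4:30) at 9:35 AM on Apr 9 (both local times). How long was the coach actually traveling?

8 hours 15 minutes

Kabul is 3:30 ahead of Lagos.
Clock-face elapsed time (ignoring zones) is 11 hours 45 minutes.
Actual elapsed = 11 hours 45 minutes − 3:30 = 8 hours 15 minutes.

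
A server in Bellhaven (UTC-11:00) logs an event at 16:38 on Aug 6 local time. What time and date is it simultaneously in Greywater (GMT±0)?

03:38 on August 7

Greywater is 11:00 ahead of Bellhaven.
Shift by the zone difference: 16:38 + 11:00 = 03:38 on Aug 7 in Greywater.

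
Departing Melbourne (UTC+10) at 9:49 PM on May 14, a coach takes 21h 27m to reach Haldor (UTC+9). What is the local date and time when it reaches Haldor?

6:16 PM on May 15

Convert departure to UTC: 9:49 PM − 10:00 = 11:49 AM UTC on May 14.
Add 21 hours 27 minutes travel time → 9:16 AM UTC (May 15).
Haldor is UTC+9:00, so local arrival = 9:16 AM + 9:00 = 6:16 PM on May 15.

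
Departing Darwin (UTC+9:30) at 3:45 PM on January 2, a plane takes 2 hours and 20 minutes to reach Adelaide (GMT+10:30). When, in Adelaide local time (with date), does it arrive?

7:05 PM on January 2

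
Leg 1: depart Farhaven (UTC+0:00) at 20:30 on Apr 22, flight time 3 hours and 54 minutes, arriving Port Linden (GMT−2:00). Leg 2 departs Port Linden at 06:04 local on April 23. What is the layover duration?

Farhaven is at UTC+0, so departure is already 20:30 UTC on Apr 22.
Add 3 hours 54 minutes flight time → 00:24 UTC (Apr 23).
Port Linden is UTC−2:00, so local arrival = 00:24 − 2:00 = 22:24 on Apr 22.
Layover = 06:04 − 22:24 (+1 day) = 7 hours 40 minutes.

7 hours 40 minutes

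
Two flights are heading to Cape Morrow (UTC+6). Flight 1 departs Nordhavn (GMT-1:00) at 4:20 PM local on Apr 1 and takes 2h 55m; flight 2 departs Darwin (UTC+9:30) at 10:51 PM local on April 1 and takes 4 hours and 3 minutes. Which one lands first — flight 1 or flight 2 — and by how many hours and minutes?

the second, by 2 hours 51 minutes

Flight 1 in UTC: 4:20 PM + 1:00 = 5:20 PM on Apr 1.
+2 hours and 55 minutes → arrive 8:15 PM UTC on Apr 1.
Flight 2 in UTC: 10:51 PM − 9:30 = 1:21 PM on Apr 1.
+4 hours 3 minutes → arrive 5:24 PM UTC on Apr 1.
Flight 2 lands earlier by 2 hours 51 minutes.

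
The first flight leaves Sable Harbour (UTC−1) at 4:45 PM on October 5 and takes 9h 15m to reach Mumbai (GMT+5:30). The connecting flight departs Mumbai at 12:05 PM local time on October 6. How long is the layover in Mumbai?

Convert departure to UTC: 4:45 PM + 1:00 = 5:45 PM UTC on Oct 5.
Add 9 hours 15 minutes flight time → 3:00 AM UTC (Oct 6).
Mumbai is UTC+5:30, so local arrival = 3:00 AM + 5:30 = 8:30 AM on Oct 6.
Layover = 12:05 PM − 8:30 AM = 3 hours 35 minutes.

3 hours 35 minutes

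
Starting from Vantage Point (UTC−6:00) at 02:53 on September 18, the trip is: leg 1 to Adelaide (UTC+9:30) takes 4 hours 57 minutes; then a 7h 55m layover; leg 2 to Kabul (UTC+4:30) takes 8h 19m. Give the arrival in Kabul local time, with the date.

10:34 on Sep 19

Convert departure to UTC: 02:53 + 6:00 = 08:53 UTC on Sep 18.
Add 4 hours 57 minutes leg 1 → 13:50 UTC.
Add 7 hours and 55 minutes layover in Adelaide → 21:45 UTC.
Add 8 hours 19 minutes leg 2 → 06:04 UTC (Sep 19).
Kabul is UTC+4:30, so local arrival = 06:04 + 4:30 = 10:34 on Sep 19.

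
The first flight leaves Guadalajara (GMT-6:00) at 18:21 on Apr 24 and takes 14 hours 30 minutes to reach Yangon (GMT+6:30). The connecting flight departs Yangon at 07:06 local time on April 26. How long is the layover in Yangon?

9 hours 45 minutes

Convert departure to UTC: 18:21 + 6:00 = 00:21 UTC on Apr 25.
Add 14 hours 30 minutes flight time → 14:51 UTC.
Yangon is UTC+6:30, so local arrival = 14:51 + 6:30 = 21:21 on Apr 25.
Layover = 07:06 − 21:21 (+1 day) = 9 hours 45 minutes.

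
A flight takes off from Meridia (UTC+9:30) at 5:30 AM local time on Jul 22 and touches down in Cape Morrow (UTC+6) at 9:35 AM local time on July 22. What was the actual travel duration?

7 hours 35 minutes

Departure in UTC: 5:30 AM − 9:30 = 8:00 PM on Jul 21.
Arrival in UTC: 9:35 AM − 6:00 = 3:35 AM on Jul 22.
Elapsed = 3:35 AM − 8:00 PM (+1 day) = 7 hours 35 minutes.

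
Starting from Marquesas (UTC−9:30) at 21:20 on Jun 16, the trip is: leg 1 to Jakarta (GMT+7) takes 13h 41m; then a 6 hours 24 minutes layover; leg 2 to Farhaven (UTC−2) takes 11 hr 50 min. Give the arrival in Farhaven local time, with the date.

Convert departure to UTC: 21:20 + 9:30 = 06:50 UTC on Jun 17.
Add 13 hours 41 minutes leg 1 → 20:31 UTC.
Add 6 hours 24 minutes layover in Jakarta → 02:55 UTC (Jun 18).
Add 11 hours and 50 minutes leg 2 → 14:45 UTC.
Farhaven is UTC−2:00, so local arrival = 14:45 − 2:00 = 12:45 on Jun 18.

12:45 on Jun 18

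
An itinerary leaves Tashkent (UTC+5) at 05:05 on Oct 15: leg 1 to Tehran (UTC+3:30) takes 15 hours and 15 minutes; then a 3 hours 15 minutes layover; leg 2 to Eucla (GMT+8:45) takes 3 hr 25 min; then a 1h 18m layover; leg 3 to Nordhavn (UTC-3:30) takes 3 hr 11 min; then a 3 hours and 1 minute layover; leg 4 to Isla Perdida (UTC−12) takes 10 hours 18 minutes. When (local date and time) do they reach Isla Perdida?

Convert departure to UTC: 05:05 − 5:00 = 00:05 UTC on Oct 15.
Add 15 hours 15 minutes leg 1 → 15:20 UTC.
Add 3 hours 15 minutes layover in Tehran → 18:35 UTC.
Add 3 hours 25 minutes leg 2 → 22:00 UTC.
Add 1 hour and 18 minutes layover in Eucla → 23:18 UTC.
Add 3 hours and 11 minutes leg 3 → 02:29 UTC (Oct 16).
Add 3 hours 1 minute layover in Nordhavn → 05:30 UTC.
Add 10 hours 18 minutes leg 4 → 15:48 UTC.
Isla Perdida is UTC−12:00, so local arrival = 15:48 − 12:00 = 03:48 on Oct 16.

03:48 on Oct 16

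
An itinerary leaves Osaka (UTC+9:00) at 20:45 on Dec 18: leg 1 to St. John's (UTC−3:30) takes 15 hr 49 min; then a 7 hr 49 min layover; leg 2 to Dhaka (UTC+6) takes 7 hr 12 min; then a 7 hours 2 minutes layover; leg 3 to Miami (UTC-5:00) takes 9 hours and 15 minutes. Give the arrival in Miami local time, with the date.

05:52 on Dec 20

Convert departure to UTC: 20:45 − 9:00 = 11:45 UTC on Dec 18.
Add 15 hours 49 minutes leg 1 → 03:34 UTC (Dec 19).
Add 7 hours 49 minutes layover in St. John's → 11:23 UTC.
Add 7 hours 12 minutes leg 2 → 18:35 UTC.
Add 7 hours and 2 minutes layover in Dhaka → 01:37 UTC (Dec 20).
Add 9 hours 15 minutes leg 3 → 10:52 UTC.
Miami is UTC−5:00, so local arrival = 10:52 − 5:00 = 05:52 on Dec 20.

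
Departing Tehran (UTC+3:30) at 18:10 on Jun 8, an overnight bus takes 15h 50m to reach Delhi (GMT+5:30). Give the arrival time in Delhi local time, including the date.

Delhi is 2:00 ahead of Tehran.
After 15 hours and 50 minutes it is 10:00 (Jun 9) in Tehran.
Shift by the zone difference: 10:00 + 2:00 = 12:00 on Jun 9 in Delhi.

12:00 on Jun 9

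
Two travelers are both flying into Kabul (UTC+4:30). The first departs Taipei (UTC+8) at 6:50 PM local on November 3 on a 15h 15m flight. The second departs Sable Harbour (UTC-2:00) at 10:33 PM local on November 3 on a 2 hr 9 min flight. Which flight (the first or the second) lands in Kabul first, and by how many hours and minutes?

Flight 1 in UTC: 6:50 PM − 8:00 = 10:50 AM on Nov 3.
+15 hours and 15 minutes → arrive 2:05 AM UTC on Nov 4.
Flight 2 in UTC: 10:33 PM + 2:00 = 12:33 AM on Nov 4.
+2 hours and 9 minutes → arrive 2:42 AM UTC on Nov 4.
Flight 1 lands earlier by 37 minutes.

the first, by 37 minutes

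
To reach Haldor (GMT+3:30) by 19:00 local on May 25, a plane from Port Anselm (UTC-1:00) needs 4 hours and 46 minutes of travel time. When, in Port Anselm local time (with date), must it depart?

09:44 on May 25

Target arrival in UTC: 19:00 − 3:30 = 15:30 on May 25.
Subtract 4 hours 46 minutes → departure 10:44 UTC on May 25.
Port Anselm is UTC−1:00: 10:44 − 1:00 = 09:44 on May 25.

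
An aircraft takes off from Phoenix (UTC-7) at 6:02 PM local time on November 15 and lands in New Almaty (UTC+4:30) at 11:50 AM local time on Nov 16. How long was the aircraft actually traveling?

6 hours 18 minutes

Departure in UTC: 6:02 PM + 7:00 = 1:02 AM on Nov 16.
Arrival in UTC: 11:50 AM − 4:30 = 7:20 AM on Nov 16.
Elapsed = 7:20 AM − 1:02 AM = 6 hours 18 minutes.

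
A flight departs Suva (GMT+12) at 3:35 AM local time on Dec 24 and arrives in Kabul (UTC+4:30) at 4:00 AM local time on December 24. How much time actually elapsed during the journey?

7 hours 55 minutes

Departure in UTC: 3:35 AM − 12:00 = 3:35 PM on Dec 23.
Arrival in UTC: 4:00 AM − 4:30 = 11:30 PM on Dec 23.
Elapsed = 11:30 PM − 3:35 PM = 7 hours 55 minutes.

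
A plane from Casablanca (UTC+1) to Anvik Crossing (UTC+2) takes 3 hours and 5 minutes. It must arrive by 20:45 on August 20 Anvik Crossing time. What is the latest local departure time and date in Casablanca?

Target arrival in UTC: 20:45 − 2:00 = 18:45 on Aug 20.
Subtract 3 hours and 5 minutes → departure 15:40 UTC on Aug 20.
Casablanca is UTC+1:00: 15:40 + 1:00 = 16:40 on Aug 20.

16:40 on August 20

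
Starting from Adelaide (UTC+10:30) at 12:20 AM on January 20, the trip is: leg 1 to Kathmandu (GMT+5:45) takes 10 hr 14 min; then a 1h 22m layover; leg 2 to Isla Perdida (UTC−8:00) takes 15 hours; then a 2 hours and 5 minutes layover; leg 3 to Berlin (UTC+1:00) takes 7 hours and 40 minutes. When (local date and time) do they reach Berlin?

Convert departure to UTC: 12:20 AM − 10:30 = 1:50 PM UTC on Jan 19.
Add 10 hours and 14 minutes leg 1 → 12:04 AM UTC (Jan 20).
Add 1 hour 22 minutes layover in Kathmandu → 1:26 AM UTC.
Add 15 hours leg 2 → 4:26 PM UTC.
Add 2 hours and 5 minutes layover in Isla Perdida → 6:31 PM UTC.
Add 7 hours 40 minutes leg 3 → 2:11 AM UTC (Jan 21).
Berlin is UTC+1:00, so local arrival = 2:11 AM + 1:00 = 3:11 AM on Jan 21.

3:11 AM on January 21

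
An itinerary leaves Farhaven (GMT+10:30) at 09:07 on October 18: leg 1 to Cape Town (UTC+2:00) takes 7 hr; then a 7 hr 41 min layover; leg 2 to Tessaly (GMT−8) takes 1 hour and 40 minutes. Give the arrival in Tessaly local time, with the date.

Convert departure to UTC: 09:07 − 10:30 = 22:37 UTC on Oct 17.
Add 7 hours leg 1 → 05:37 UTC (Oct 18).
Add 7 hours and 41 minutes layover in Cape Town → 13:18 UTC.
Add 1 hour 40 minutes leg 2 → 14:58 UTC.
Tessaly is UTC−8:00, so local arrival = 14:58 − 8:00 = 06:58 on Oct 18.

06:58 on Oct 18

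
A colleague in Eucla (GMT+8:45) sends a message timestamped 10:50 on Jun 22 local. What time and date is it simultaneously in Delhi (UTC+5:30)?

In UTC: 10:50 − 8:45 = 02:05 on Jun 22.
Delhi is UTC+5:30: 02:05 + 5:30 = 07:35 on Jun 22.

07:35 on Jun 22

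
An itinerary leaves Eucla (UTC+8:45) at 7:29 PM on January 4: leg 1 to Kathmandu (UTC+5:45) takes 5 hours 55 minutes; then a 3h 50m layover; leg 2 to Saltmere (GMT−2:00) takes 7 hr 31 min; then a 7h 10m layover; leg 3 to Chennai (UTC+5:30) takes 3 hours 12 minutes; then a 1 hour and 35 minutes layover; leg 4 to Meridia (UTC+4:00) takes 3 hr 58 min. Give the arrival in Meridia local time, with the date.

Convert departure to UTC: 7:29 PM − 8:45 = 10:44 AM UTC on Jan 4.
Add 5 hours and 55 minutes leg 1 → 4:39 PM UTC.
Add 3 hours and 50 minutes layover in Kathmandu → 8:29 PM UTC.
Add 7 hours 31 minutes leg 2 → 4:00 AM UTC (Jan 5).
Add 7 hours 10 minutes layover in Saltmere → 11:10 AM UTC.
Add 3 hours 12 minutes leg 3 → 2:22 PM UTC.
Add 1 hour and 35 minutes layover in Chennai → 3:57 PM UTC.
Add 3 hours and 58 minutes leg 4 → 7:55 PM UTC.
Meridia is UTC+4:00, so local arrival = 7:55 PM + 4:00 = 11:55 PM on Jan 5.

11:55 PM on January 5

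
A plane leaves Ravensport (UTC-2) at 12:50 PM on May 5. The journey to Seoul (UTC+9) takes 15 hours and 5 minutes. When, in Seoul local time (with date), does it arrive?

Convert departure to UTC: 12:50 PM + 2:00 = 2:50 PM UTC on May 5.
Add 15 hours 5 minutes travel time → 5:55 AM UTC (May 6).
Seoul is UTC+9:00, so local arrival = 5:55 AM + 9:00 = 2:55 PM on May 6.

2:55 PM on May 6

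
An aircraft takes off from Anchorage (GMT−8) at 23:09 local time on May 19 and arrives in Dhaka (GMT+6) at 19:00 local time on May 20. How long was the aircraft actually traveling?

5 hours 51 minutes

Departure in UTC: 23:09 + 8:00 = 07:09 on May 20.
Arrival in UTC: 19:00 − 6:00 = 13:00 on May 20.
Elapsed = 13:00 − 07:09 = 5 hours 51 minutes.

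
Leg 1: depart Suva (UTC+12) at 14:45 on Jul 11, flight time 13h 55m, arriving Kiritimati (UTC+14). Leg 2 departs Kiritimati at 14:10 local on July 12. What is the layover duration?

7 hours 30 minutes

Convert departure to UTC: 14:45 − 12:00 = 02:45 UTC on Jul 11.
Add 13 hours 55 minutes flight time → 16:40 UTC.
Kiritimati is UTC+14:00, so local arrival = 16:40 + 14:00 = 06:40 on Jul 12.
Layover = 14:10 − 06:40 = 7 hours 30 minutes.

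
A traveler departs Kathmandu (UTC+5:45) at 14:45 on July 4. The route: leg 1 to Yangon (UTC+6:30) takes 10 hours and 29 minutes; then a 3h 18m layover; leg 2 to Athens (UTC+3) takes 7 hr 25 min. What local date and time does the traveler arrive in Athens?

09:12 on July 5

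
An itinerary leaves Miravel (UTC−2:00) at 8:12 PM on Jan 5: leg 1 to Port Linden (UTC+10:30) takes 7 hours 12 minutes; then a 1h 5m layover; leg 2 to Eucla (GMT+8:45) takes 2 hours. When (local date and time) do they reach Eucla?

5:14 PM on January 6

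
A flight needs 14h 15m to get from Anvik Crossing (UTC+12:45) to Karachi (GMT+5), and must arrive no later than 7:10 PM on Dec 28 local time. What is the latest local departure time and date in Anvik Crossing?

12:40 PM on Dec 28

Target arrival in UTC: 7:10 PM − 5:00 = 2:10 PM on Dec 28.
Subtract 14 hours and 15 minutes → departure 11:55 PM UTC on Dec 27.
Anvik Crossing is UTC+12:45: 11:55 PM + 12:45 = 12:40 PM on Dec 28.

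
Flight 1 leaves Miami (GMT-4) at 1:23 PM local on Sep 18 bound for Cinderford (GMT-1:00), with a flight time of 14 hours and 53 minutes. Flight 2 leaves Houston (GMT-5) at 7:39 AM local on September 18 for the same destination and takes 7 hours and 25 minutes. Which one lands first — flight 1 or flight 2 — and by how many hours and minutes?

Flight 1 in UTC: 1:23 PM + 4:00 = 5:23 PM on Sep 18.
+14 hours 53 minutes → arrive 8:16 AM UTC on Sep 19.
Flight 2 in UTC: 7:39 AM + 5:00 = 12:39 PM on Sep 18.
+7 hours and 25 minutes → arrive 8:04 PM UTC on Sep 18.
Flight 2 lands earlier by 12 hours 12 minutes.

the second, by 12 hours 12 minutes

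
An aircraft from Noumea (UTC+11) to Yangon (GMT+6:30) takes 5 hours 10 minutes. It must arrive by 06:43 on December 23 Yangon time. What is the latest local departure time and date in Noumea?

Target arrival in UTC: 06:43 − 6:30 = 00:13 on Dec 23.
Subtract 5 hours 10 minutes → departure 19:03 UTC on Dec 22.
Noumea is UTC+11:00: 19:03 + 11:00 = 06:03 on Dec 23.

06:03 on December 23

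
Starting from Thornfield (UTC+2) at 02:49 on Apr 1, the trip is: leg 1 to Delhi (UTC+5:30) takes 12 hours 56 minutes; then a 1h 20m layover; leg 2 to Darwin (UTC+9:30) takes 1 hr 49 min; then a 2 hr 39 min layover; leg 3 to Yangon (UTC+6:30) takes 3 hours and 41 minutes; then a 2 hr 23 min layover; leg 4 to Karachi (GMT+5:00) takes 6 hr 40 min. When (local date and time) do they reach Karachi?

Convert departure to UTC: 02:49 − 2:00 = 00:49 UTC on Apr 1.
Add 12 hours and 56 minutes leg 1 → 13:45 UTC.
Add 1 hour and 20 minutes layover in Delhi → 15:05 UTC.
Add 1 hour and 49 minutes leg 2 → 16:54 UTC.
Add 2 hours 39 minutes layover in Darwin → 19:33 UTC.
Add 3 hours 41 minutes leg 3 → 23:14 UTC.
Add 2 hours and 23 minutes layover in Yangon → 01:37 UTC (Apr 2).
Add 6 hours 40 minutes leg 4 → 08:17 UTC.
Karachi is UTC+5:00, so local arrival = 08:17 + 5:00 = 13:17 on Apr 2.

13:17 on April 2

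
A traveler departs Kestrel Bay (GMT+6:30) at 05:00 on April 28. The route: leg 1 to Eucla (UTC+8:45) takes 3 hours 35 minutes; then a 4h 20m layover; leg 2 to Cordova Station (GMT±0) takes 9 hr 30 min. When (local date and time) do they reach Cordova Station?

15:55 on Apr 28

Convert departure to UTC: 05:00 − 6:30 = 22:30 UTC on Apr 27.
Add 3 hours and 35 minutes leg 1 → 02:05 UTC (Apr 28).
Add 4 hours and 20 minutes layover in Eucla → 06:25 UTC.
Add 9 hours and 30 minutes leg 2 → 15:55 UTC.
Cordova Station is UTC+0, so local arrival is the same: 15:55 on Apr 28.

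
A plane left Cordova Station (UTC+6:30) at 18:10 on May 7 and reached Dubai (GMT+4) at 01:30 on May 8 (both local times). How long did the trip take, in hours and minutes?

9 hours 50 minutes

Departure in UTC: 18:10 − 6:30 = 11:40 on May 7.
Arrival in UTC: 01:30 − 4:00 = 21:30 on May 7.
Elapsed = 21:30 − 11:40 = 9 hours 50 minutes.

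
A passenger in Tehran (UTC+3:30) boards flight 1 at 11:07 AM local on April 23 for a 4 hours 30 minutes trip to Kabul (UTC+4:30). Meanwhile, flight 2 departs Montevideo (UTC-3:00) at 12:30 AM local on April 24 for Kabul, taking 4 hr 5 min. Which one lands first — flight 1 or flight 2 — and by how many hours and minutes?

Flight 1 in UTC: 11:07 AM − 3:30 = 7:37 AM on Apr 23.
+4 hours and 30 minutes → arrive 12:07 PM UTC on Apr 23.
Flight 2 in UTC: 12:30 AM + 3:00 = 3:30 AM on Apr 24.
+4 hours and 5 minutes → arrive 7:35 AM UTC on Apr 24.
Flight 1 lands earlier by 19 hours 28 minutes.

the first, by 19 hours 28 minutes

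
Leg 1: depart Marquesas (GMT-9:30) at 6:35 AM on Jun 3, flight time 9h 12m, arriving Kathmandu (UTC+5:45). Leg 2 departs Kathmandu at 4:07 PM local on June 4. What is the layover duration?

Convert departure to UTC: 6:35 AM + 9:30 = 4:05 PM UTC on Jun 3.
Add 9 hours and 12 minutes flight time → 1:17 AM UTC (Jun 4).
Kathmandu is UTC+5:45, so local arrival = 1:17 AM + 5:45 = 7:02 AM on Jun 4.
Layover = 4:07 PM − 7:02 AM = 9 hours 5 minutes.

9 hours 5 minutes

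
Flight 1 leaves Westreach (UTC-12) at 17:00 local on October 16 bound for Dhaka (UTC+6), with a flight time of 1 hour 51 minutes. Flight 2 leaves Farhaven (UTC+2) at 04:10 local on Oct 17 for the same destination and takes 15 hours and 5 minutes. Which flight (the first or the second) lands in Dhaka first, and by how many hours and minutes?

the first, by 10 hours 24 minutes

Flight 1 in UTC: 17:00 + 12:00 = 05:00 on Oct 17.
+1 hour and 51 minutes → arrive 06:51 UTC on Oct 17.
Flight 2 in UTC: 04:10 − 2:00 = 02:10 on Oct 17.
+15 hours and 5 minutes → arrive 17:15 UTC on Oct 17.
Flight 1 lands earlier by 10 hours 24 minutes.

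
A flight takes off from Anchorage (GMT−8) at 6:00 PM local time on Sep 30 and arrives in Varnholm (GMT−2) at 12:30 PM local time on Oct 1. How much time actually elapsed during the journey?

Departure in UTC: 6:00 PM + 8:00 = 2:00 AM on Oct 1.
Arrival in UTC: 12:30 PM + 2:00 = 2:30 PM on Oct 1.
Elapsed = 2:30 PM − 2:00 AM = 12 hours 30 minutes.

12 hours 30 minutes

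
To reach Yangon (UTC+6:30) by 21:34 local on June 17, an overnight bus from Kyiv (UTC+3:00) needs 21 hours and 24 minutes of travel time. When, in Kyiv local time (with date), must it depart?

20:40 on June 16

Target arrival in UTC: 21:34 − 6:30 = 15:04 on Jun 17.
Subtract 21 hours 24 minutes → departure 17:40 UTC on Jun 16.
Kyiv is UTC+3:00: 17:40 + 3:00 = 20:40 on Jun 16.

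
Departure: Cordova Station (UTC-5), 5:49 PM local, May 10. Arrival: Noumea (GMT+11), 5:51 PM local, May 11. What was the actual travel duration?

Departure in UTC: 5:49 PM + 5:00 = 10:49 PM on May 10.
Arrival in UTC: 5:51 PM − 11:00 = 6:51 AM on May 11.
Elapsed = 6:51 AM − 10:49 PM (+1 day) = 8 hours 2 minutes.

8 hours 2 minutes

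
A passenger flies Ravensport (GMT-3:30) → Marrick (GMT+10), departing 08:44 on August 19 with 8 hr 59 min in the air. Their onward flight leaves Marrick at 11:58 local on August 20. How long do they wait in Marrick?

Convert departure to UTC: 08:44 + 3:30 = 12:14 UTC on Aug 19.
Add 8 hours 59 minutes flight time → 21:13 UTC.
Marrick is UTC+10:00, so local arrival = 21:13 + 10:00 = 07:13 on Aug 20.
Layover = 11:58 − 07:13 = 4 hours 45 minutes.

4 hours 45 minutes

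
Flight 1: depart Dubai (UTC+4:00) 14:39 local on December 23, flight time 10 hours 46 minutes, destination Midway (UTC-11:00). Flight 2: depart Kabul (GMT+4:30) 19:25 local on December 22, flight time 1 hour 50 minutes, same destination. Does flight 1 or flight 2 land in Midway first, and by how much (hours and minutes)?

Flight 1 in UTC: 14:39 − 4:00 = 10:39 on Dec 23.
+10 hours and 46 minutes → arrive 21:25 UTC on Dec 23.
Flight 2 in UTC: 19:25 − 4:30 = 14:55 on Dec 22.
+1 hour 50 minutes → arrive 16:45 UTC on Dec 22.
Flight 2 lands earlier by 28 hours 40 minutes.

the second, by 28 hours 40 minutes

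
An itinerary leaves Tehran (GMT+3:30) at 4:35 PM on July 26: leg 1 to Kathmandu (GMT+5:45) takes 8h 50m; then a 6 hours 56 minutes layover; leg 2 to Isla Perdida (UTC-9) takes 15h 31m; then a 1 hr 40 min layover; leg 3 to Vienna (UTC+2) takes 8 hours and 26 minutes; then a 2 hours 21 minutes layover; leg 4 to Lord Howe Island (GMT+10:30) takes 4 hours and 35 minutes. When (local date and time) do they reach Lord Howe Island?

Convert departure to UTC: 4:35 PM − 3:30 = 1:05 PM UTC on Jul 26.
Add 8 hours 50 minutes leg 1 → 9:55 PM UTC.
Add 6 hours and 56 minutes layover in Kathmandu → 4:51 AM UTC (Jul 27).
Add 15 hours 31 minutes leg 2 → 8:22 PM UTC.
Add 1 hour 40 minutes layover in Isla Perdida → 10:02 PM UTC.
Add 8 hours and 26 minutes leg 3 → 6:28 AM UTC (Jul 28).
Add 2 hours 21 minutes layover in Vienna → 8:49 AM UTC.
Add 4 hours and 35 minutes leg 4 → 1:24 PM UTC.
Lord Howe Island is UTC+10:30, so local arrival = 1:24 PM + 10:30 = 11:54 PM on Jul 28.

11:54 PM on July 28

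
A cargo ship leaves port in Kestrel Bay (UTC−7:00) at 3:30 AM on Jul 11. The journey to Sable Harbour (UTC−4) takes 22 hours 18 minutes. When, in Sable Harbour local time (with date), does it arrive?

Convert departure to UTC: 3:30 AM + 7:00 = 10:30 AM UTC on Jul 11.
Add 22 hours 18 minutes travel time → 8:48 AM UTC (Jul 12).
Sable Harbour is UTC−4:00, so local arrival = 8:48 AM − 4:00 = 4:48 AM on Jul 12.

4:48 AM on July 12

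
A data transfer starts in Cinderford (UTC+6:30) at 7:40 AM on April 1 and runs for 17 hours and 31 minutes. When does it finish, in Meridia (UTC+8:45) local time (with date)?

3:26 AM on April 2

Convert start to UTC: 7:40 AM − 6:30 = 1:10 AM UTC on Apr 1.
Add 17 hours 31 minutes duration → 6:41 PM UTC.
Meridia is UTC+8:45, so local end time = 6:41 PM + 8:45 = 3:26 AM on Apr 2.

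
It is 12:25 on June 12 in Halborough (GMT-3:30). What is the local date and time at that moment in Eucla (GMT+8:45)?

In UTC: 12:25 + 3:30 = 15:55 on Jun 12.
Eucla is UTC+8:45: 15:55 + 8:45 = 00:40 on Jun 13.

00:40 on June 13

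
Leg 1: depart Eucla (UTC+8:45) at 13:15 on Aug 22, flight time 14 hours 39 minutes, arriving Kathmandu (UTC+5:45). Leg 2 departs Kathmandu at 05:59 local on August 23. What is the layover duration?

Convert departure to UTC: 13:15 − 8:45 = 04:30 UTC on Aug 22.
Add 14 hours and 39 minutes flight time → 19:09 UTC.
Kathmandu is UTC+5:45, so local arrival = 19:09 + 5:45 = 00:54 on Aug 23.
Layover = 05:59 − 00:54 = 5 hours 5 minutes.

5 hours 5 minutes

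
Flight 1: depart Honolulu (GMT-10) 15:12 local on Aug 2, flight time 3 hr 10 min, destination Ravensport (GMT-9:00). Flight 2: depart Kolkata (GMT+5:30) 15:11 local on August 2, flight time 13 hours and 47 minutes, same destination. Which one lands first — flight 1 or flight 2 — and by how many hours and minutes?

Flight 1 in UTC: 15:12 + 10:00 = 01:12 on Aug 3.
+3 hours and 10 minutes → arrive 04:22 UTC on Aug 3.
Flight 2 in UTC: 15:11 − 5:30 = 09:41 on Aug 2.
+13 hours 47 minutes → arrive 23:28 UTC on Aug 2.
Flight 2 lands earlier by 4 hours 54 minutes.

the second, by 4 hours 54 minutes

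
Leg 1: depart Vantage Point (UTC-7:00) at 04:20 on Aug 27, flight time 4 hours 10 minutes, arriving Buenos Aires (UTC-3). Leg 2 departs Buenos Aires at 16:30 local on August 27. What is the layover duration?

4 hours

Convert departure to UTC: 04:20 + 7:00 = 11:20 UTC on Aug 27.
Add 4 hours 10 minutes flight time → 15:30 UTC.
Buenos Aires is UTC−3:00, so local arrival = 15:30 − 3:00 = 12:30 on Aug 27.
Layover = 16:30 − 12:30 = 4 hours.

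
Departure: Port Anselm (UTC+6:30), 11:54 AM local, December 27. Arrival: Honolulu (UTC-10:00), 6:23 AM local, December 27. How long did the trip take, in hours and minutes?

Honolulu is 16:30 behind Port Anselm.
Clock-face elapsed time (ignoring zones) is −5 hours 31 minutes.
Actual elapsed = −5 hours 31 minutes + 16:30 = 10 hours 59 minutes.

10 hours 59 minutes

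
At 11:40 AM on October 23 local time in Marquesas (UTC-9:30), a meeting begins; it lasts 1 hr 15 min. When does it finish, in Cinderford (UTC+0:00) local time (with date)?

10:25 PM on October 23

Convert start to UTC: 11:40 AM + 9:30 = 9:10 PM UTC on Oct 23.
Add 1 hour 15 minutes duration → 10:25 PM UTC.
Cinderford is UTC+0, so local end time is the same: 10:25 PM on Oct 23.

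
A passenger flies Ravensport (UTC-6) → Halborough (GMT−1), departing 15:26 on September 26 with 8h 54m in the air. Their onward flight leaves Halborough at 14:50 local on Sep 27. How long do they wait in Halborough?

9 hours 30 minutes

Convert departure to UTC: 15:26 + 6:00 = 21:26 UTC on Sep 26.
Add 8 hours 54 minutes flight time → 06:20 UTC (Sep 27).
Halborough is UTC−1:00, so local arrival = 06:20 − 1:00 = 05:20 on Sep 27.
Layover = 14:50 − 05:20 = 9 hours 30 minutes.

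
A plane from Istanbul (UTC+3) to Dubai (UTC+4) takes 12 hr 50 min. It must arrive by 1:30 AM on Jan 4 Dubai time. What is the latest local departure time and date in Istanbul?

Target arrival in UTC: 1:30 AM − 4:00 = 9:30 PM on Jan 3.
Subtract 12 hours and 50 minutes → departure 8:40 AM UTC on Jan 3.
Istanbul is UTC+3:00: 8:40 AM + 3:00 = 11:40 AM on Jan 3.

11:40 AM on Jan 3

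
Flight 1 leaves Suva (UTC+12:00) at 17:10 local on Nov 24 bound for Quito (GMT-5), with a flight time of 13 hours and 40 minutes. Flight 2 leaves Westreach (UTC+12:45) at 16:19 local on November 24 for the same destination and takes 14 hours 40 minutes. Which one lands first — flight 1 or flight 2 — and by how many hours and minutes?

the second, by 36 minutes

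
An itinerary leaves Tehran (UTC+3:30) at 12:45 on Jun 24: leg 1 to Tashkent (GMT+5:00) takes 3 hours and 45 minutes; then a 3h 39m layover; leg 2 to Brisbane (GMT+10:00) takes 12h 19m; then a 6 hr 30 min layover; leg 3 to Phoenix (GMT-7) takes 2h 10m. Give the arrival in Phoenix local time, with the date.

06:38 on June 25

Convert departure to UTC: 12:45 − 3:30 = 09:15 UTC on Jun 24.
Add 3 hours 45 minutes leg 1 → 13:00 UTC.
Add 3 hours and 39 minutes layover in Tashkent → 16:39 UTC.
Add 12 hours 19 minutes leg 2 → 04:58 UTC (Jun 25).
Add 6 hours and 30 minutes layover in Brisbane → 11:28 UTC.
Add 2 hours and 10 minutes leg 3 → 13:38 UTC.
Phoenix is UTC−7:00, so local arrival = 13:38 − 7:00 = 06:38 on Jun 25.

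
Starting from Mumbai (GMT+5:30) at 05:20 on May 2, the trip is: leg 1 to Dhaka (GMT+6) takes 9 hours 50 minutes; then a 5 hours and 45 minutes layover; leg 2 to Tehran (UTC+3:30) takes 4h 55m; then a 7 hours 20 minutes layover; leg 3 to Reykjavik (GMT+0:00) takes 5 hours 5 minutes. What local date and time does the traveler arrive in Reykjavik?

Convert departure to UTC: 05:20 − 5:30 = 23:50 UTC on May 1.
Add 9 hours 50 minutes leg 1 → 09:40 UTC (May 2).
Add 5 hours and 45 minutes layover in Dhaka → 15:25 UTC.
Add 4 hours 55 minutes leg 2 → 20:20 UTC.
Add 7 hours 20 minutes layover in Tehran → 03:40 UTC (May 3).
Add 5 hours and 5 minutes leg 3 → 08:45 UTC.
Reykjavik is UTC+0, so local arrival is the same: 08:45 on May 3.

08:45 on May 3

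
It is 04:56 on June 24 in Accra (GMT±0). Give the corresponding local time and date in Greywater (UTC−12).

16:56 on June 23

Accra is UTC+0 so that is 04:56 UTC.
Greywater is UTC−12:00: 04:56 − 12:00 = 16:56 on Jun 23.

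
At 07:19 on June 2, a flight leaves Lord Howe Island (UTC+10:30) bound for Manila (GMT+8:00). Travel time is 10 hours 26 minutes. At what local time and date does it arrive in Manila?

15:15 on June 2

Convert departure to UTC: 07:19 − 10:30 = 20:49 UTC on Jun 1.
Add 10 hours and 26 minutes travel time → 07:15 UTC (Jun 2).
Manila is UTC+8:00, so local arrival = 07:15 + 8:00 = 15:15 on Jun 2.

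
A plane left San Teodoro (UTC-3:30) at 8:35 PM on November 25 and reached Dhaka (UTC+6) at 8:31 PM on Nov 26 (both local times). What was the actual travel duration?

14 hours 26 minutes

Departure in UTC: 8:35 PM + 3:30 = 12:05 AM on Nov 26.
Arrival in UTC: 8:31 PM − 6:00 = 2:31 PM on Nov 26.
Elapsed = 2:31 PM − 12:05 AM = 14 hours 26 minutes.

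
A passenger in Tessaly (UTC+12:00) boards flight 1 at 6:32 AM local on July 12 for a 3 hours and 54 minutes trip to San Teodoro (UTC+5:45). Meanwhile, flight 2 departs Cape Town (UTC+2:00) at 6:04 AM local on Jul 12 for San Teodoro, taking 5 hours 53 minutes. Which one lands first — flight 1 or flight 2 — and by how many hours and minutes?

Flight 1 in UTC: 6:32 AM − 12:00 = 6:32 PM on Jul 11.
+3 hours 54 minutes → arrive 10:26 PM UTC on Jul 11.
Flight 2 in UTC: 6:04 AM − 2:00 = 4:04 AM on Jul 12.
+5 hours 53 minutes → arrive 9:57 AM UTC on Jul 12.
Flight 1 lands earlier by 11 hours 31 minutes.

the first, by 11 hours 31 minutes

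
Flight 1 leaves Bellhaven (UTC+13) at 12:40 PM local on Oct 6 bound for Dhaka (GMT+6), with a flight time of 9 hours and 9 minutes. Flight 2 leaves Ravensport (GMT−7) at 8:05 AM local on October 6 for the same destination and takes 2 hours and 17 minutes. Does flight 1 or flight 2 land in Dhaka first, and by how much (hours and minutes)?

the first, by 8 hours 33 minutes

Flight 1 in UTC: 12:40 PM − 13:00 = 11:40 PM on Oct 5.
+9 hours 9 minutes → arrive 8:49 AM UTC on Oct 6.
Flight 2 in UTC: 8:05 AM + 7:00 = 3:05 PM on Oct 6.
+2 hours and 17 minutes → arrive 5:22 PM UTC on Oct 6.
Flight 1 lands earlier by 8 hours 33 minutes.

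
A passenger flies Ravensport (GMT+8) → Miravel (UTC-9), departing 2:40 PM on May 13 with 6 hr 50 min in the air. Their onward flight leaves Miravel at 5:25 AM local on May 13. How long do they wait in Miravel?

Convert departure to UTC: 2:40 PM − 8:00 = 6:40 AM UTC on May 13.
Add 6 hours and 50 minutes flight time → 1:30 PM UTC.
Miravel is UTC−9:00, so local arrival = 1:30 PM − 9:00 = 4:30 AM on May 13.
Layover = 5:25 AM − 4:30 AM = 55 minutes.

55 minutes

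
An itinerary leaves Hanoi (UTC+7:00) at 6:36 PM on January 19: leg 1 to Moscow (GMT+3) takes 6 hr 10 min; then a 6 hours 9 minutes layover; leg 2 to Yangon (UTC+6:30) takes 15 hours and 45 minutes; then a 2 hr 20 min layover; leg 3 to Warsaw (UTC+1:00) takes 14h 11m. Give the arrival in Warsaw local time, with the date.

Convert departure to UTC: 6:36 PM − 7:00 = 11:36 AM UTC on Jan 19.
Add 6 hours and 10 minutes leg 1 → 5:46 PM UTC.
Add 6 hours 9 minutes layover in Moscow → 11:55 PM UTC.
Add 15 hours and 45 minutes leg 2 → 3:40 PM UTC (Jan 20).
Add 2 hours 20 minutes layover in Yangon → 6:00 PM UTC.
Add 14 hours 11 minutes leg 3 → 8:11 AM UTC (Jan 21).
Warsaw is UTC+1:00, so local arrival = 8:11 AM + 1:00 = 9:11 AM on Jan 21.

9:11 AM on Jan 21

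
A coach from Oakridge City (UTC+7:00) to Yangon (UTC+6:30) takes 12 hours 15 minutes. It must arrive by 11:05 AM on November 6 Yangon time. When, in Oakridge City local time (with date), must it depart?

11:20 PM on Nov 5

Target arrival in UTC: 11:05 AM − 6:30 = 4:35 AM on Nov 6.
Subtract 12 hours 15 minutes → departure 4:20 PM UTC on Nov 5.
Oakridge City is UTC+7:00: 4:20 PM + 7:00 = 11:20 PM on Nov 5.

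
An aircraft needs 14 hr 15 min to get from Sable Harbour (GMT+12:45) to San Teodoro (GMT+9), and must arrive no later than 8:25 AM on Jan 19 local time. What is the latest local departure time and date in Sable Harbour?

Target arrival in UTC: 8:25 AM − 9:00 = 11:25 PM on Jan 18.
Subtract 14 hours 15 minutes → departure 9:10 AM UTC on Jan 18.
Sable Harbour is UTC+12:45: 9:10 AM + 12:45 = 9:55 PM on Jan 18.

9:55 PM on Jan 18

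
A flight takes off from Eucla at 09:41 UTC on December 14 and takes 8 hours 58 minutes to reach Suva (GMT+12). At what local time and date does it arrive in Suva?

06:39 on Dec 15

Departure is given in UTC: 09:41 on Dec 14.
Add 8 hours 58 minutes → 18:39 UTC.
Suva is UTC+12:00: 18:39 + 12:00 = 06:39 on Dec 15.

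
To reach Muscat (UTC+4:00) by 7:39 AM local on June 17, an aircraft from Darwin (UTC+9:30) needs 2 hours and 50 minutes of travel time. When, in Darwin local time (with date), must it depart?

10:19 AM on June 17

Target arrival in UTC: 7:39 AM − 4:00 = 3:39 AM on Jun 17.
Subtract 2 hours 50 minutes → departure 12:49 AM UTC on Jun 17.
Darwin is UTC+9:30: 12:49 AM + 9:30 = 10:19 AM on Jun 17.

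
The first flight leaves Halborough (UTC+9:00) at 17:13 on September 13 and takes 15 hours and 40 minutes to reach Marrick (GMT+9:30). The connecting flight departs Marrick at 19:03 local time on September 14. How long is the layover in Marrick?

9 hours 40 minutes

Convert departure to UTC: 17:13 − 9:00 = 08:13 UTC on Sep 13.
Add 15 hours 40 minutes flight time → 23:53 UTC.
Marrick is UTC+9:30, so local arrival = 23:53 + 9:30 = 09:23 on Sep 14.
Layover = 19:03 − 09:23 = 9 hours 40 minutes.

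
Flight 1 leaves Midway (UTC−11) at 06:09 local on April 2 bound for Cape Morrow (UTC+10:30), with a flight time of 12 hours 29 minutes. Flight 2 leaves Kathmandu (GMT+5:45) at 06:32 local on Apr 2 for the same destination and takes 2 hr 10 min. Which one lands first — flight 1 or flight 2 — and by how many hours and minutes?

the second, by 26 hours 41 minutes

Flight 1 in UTC: 06:09 + 11:00 = 17:09 on Apr 2.
+12 hours 29 minutes → arrive 05:38 UTC on Apr 3.
Flight 2 in UTC: 06:32 − 5:45 = 00:47 on Apr 2.
+2 hours 10 minutes → arrive 02:57 UTC on Apr 2.
Flight 2 lands earlier by 26 hours 41 minutes.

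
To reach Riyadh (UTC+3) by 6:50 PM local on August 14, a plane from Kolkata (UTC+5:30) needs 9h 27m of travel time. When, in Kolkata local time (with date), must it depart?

11:53 AM on August 14

Target arrival in UTC: 6:50 PM − 3:00 = 3:50 PM on Aug 14.
Subtract 9 hours and 27 minutes → departure 6:23 AM UTC on Aug 14.
Kolkata is UTC+5:30: 6:23 AM + 5:30 = 11:53 AM on Aug 14.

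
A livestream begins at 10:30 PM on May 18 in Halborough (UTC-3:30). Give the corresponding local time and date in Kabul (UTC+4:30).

6:30 AM on May 19

In UTC: 10:30 PM + 3:30 = 2:00 AM on May 19.
Kabul is UTC+4:30: 2:00 AM + 4:30 = 6:30 AM on May 19.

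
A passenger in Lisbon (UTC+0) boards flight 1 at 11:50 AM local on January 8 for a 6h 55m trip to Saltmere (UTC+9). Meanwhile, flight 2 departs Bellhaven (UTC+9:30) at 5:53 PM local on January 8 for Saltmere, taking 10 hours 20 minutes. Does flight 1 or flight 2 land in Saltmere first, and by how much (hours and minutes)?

the second, by 2 minutes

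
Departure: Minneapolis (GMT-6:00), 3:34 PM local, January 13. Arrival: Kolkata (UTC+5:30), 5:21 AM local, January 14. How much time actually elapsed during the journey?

2 hours 17 minutes

Departure in UTC: 3:34 PM + 6:00 = 9:34 PM on Jan 13.
Arrival in UTC: 5:21 AM − 5:30 = 11:51 PM on Jan 13.
Elapsed = 11:51 PM − 9:34 PM = 2 hours 17 minutes.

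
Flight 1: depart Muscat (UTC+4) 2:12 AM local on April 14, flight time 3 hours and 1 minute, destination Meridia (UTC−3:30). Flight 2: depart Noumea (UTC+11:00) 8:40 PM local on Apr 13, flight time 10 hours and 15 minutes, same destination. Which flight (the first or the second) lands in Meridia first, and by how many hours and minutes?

Flight 1 in UTC: 2:12 AM − 4:00 = 10:12 PM on Apr 13.
+3 hours 1 minute → arrive 1:13 AM UTC on Apr 14.
Flight 2 in UTC: 8:40 PM − 11:00 = 9:40 AM on Apr 13.
+10 hours and 15 minutes → arrive 7:55 PM UTC on Apr 13.
Flight 2 lands earlier by 5 hours 18 minutes.

the second, by 5 hours 18 minutes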